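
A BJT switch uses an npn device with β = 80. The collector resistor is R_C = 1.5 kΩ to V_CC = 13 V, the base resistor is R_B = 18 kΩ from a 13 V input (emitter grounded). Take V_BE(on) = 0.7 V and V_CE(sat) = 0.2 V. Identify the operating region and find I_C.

Assume active: I_B = (13 − 0.7)/18 = 0.683 mA, giving I_C = β·I_B = 54.7 mA.
But then V_CE = 13 − 54.7×1.5 = -69 V < V_CE(sat) = 0.2 V — impossible in the active region.
So the transistor is saturated. With V_CE = 0.2 V, I_C = (V_CC − 0.2)/R_C = 12.8/1.5 = 8.53 mA.
Check: β·I_B = 54.7 mA > I_C = 8.53 mA, confirming saturation.

saturation; I_C ≈ 8.5 mA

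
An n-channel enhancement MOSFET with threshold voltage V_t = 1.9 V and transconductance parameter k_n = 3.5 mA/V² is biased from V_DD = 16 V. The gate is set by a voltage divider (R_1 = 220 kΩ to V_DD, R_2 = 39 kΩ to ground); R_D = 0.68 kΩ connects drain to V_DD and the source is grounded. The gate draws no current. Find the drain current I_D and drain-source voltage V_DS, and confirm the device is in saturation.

I_D ≈ 0.45 mA, V_DS ≈ 16 V

V_G = V_DD·R_2/(R_1+R_2) = 16×39/259 = 2.41 V. With the source grounded, V_GS = V_G = 2.41 V.
Assume saturation: I_D = (k_n/2)(V_GS − V_t)² = (3.5/2)×(2.41 − 1.9)² = 1.75×0.509² = 0.454 mA.
V_DS = V_DD − I_D·R_D = 16 − 0.454×0.68 = 15.7 V.
Saturation requires V_DS ≥ V_GS − V_t = 0.509 V; 15.7 ≥ 0.509 ✓.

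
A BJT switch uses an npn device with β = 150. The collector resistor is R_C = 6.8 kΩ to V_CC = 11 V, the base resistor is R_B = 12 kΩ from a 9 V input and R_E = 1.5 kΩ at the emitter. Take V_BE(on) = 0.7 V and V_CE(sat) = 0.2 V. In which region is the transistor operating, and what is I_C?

saturation; I_C ≈ 1.2 mA

Assume active: I_B = (9 − 0.7)/(12 + 151×1.5) = 0.0348 mA, I_C = β·I_B = 5.22 mA.
Then V_CE = 11 − 5.22×6.8 − 5.25×1.5 = -32.4 V < 0.2 V — the active assumption fails.
Re-solve with V_CE = 0.2 V. KCL at the emitter: V_E/R_E = (V_BB−0.7−V_E)/R_B + (V_CC−0.2−V_E)/R_C, giving V_E = 2.54 V.
I_C = (V_CC − 0.2 − V_E)/R_C = (10.8 − 2.54)/6.8 = 1.21 mA.
Check: I_B = (8.3 − 2.54)/12 = 0.48 mA, and β·I_B = 72 mA > I_C, confirming saturation.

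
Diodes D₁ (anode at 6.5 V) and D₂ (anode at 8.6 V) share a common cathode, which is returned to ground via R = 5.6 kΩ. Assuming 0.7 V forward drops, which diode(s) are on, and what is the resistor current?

Assume both conduct. Then node N would need to be at both 6.5−0.7 = 5.8 V and 8.6−0.7 = 7.9 V, which is impossible.
Assume only D₂ conducts: V_N = 8.6 − 0.7 = 7.9 V, so I_R = 7.9/5.6 = 1.41 mA.
Check D₁: its anode-to-cathode voltage is 6.5 − 7.9 = -1.4 V < 0.7 V, so it is off. The assumption is consistent.

Only D₂ conducts; I_R ≈ 1.4 mA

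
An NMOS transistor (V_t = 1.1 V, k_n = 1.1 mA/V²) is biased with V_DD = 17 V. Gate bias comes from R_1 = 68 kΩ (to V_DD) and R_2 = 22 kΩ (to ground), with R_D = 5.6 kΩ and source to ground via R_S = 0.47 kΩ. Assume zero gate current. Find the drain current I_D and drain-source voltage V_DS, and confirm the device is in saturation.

V_G = V_DD·R_2/(R_1+R_2) = 17×22/90 = 4.16 V.
Assume saturation: I_D = (k_n/2)(V_GS − V_t)² with V_GS = V_G − I_D·R_S = 4.16 − 0.47·I_D.
Substituting gives 0.121·I_D² − 2.58·I_D + 5.14 = 0, with roots I_D = 2.22 or 19 mA.
The root I_D = 19 mA gives V_GS = -4.78 V ≤ V_t, so take I_D = 2.22 mA.
Then V_GS = 3.11 V and V_DS = V_DD − I_D(R_D+R_S) = 17 − 2.22×6.07 = 3.5 V.
Saturation requires V_DS ≥ V_GS − V_t = 2.01 V; 3.5 ≥ 2.01 ✓.

I_D ≈ 2.2 mA, V_DS ≈ 3.5 V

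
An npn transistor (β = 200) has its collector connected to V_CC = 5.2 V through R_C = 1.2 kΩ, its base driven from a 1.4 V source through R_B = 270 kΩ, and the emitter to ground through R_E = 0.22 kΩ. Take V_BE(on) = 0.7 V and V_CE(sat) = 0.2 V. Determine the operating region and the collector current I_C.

active; I_C ≈ 0.45 mA

Assume active. Base-emitter loop: I_B = (V_BB − V_BE)/(R_B + (β+1)R_E) = (1.4 − 0.7)/(270 + 201×0.22) = 0.00223 mA.
I_C = β·I_B = 200×0.00223 = 0.446 mA.
V_CE = V_CC − I_C·R_C − I_E·R_E = 5.2 − 0.446×1.2 − 0.448×0.22 = 4.57 V > V_CE(sat), so the active-region assumption holds.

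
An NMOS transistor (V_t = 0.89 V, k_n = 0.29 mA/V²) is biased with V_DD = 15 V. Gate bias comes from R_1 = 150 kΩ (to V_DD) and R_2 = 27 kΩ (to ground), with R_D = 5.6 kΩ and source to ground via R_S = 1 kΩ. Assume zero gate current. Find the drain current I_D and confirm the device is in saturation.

I_D ≈ 0.21 mA

V_G = V_DD·R_2/(R_1+R_2) = 15×27/177 = 2.29 V.
Assume saturation: I_D = (k_n/2)(V_GS − V_t)² with V_GS = V_G − I_D·R_S = 2.29 − 1·I_D.
Substituting gives 0.145·I_D² − 1.41·I_D + 0.283 = 0, with roots I_D = 0.206 or 9.49 mA.
The root I_D = 9.49 mA gives V_GS = -7.2 V ≤ V_t, so take I_D = 0.206 mA.
Then V_GS = 2.08 V and V_DS = V_DD − I_D(R_D+R_S) = 15 − 0.206×6.6 = 13.6 V.
Saturation requires V_DS ≥ V_GS − V_t = 1.19 V; 13.6 ≥ 1.19 ✓.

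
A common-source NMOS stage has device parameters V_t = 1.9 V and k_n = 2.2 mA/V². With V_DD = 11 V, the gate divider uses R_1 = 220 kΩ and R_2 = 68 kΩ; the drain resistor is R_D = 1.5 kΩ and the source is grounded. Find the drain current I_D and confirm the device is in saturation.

V_G = V_DD·R_2/(R_1+R_2) = 11×68/288 = 2.6 V. With the source grounded, V_GS = V_G = 2.6 V.
Assume saturation: I_D = (k_n/2)(V_GS − V_t)² = (2.2/2)×(2.6 − 1.9)² = 1.1×0.697² = 0.535 mA.
V_DS = V_DD − I_D·R_D = 11 − 0.535×1.5 = 10.2 V.
Saturation requires V_DS ≥ V_GS − V_t = 0.697 V; 10.2 ≥ 0.697 ✓.

I_D ≈ 0.53 mA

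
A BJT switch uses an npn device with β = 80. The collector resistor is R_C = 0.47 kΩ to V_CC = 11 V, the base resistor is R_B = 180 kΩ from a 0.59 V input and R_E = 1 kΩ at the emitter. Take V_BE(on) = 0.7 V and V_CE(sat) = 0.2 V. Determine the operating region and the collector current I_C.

V_BB = 0.59 V ≤ V_BE(on) = 0.7 V, so the base-emitter junction is not forward biased.
The transistor is in cutoff: I_B = I_C = 0.

cutoff; I_C ≈ 0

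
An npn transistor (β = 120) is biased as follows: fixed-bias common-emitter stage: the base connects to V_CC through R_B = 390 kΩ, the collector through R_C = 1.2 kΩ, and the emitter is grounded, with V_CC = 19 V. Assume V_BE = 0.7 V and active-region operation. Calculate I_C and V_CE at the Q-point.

I_C ≈ 5.6 mA, V_CE ≈ 12 V

Base loop: V_CC = I_B·R_B + V_BE, so I_B = (19 − 0.7)/390 kΩ = 0.0469 mA.
In the active region I_C = β·I_B = 120 × 0.0469 = 5.63 mA.
Collector loop: V_CE = V_CC − I_C·R_C = 19 − 5.63×1.2 = 12.2 V.
Since V_CE = 12.2 V > V_CE(sat) ≈ 0.2 V, the transistor is in the active region as assumed.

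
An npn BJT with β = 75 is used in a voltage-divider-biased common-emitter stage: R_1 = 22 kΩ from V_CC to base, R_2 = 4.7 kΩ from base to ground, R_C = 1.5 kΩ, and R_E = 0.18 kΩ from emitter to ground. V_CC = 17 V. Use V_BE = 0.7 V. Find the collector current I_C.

I_C ≈ 9.8 mA

Thevenize the base divider: V_Th = V_CC·R_2/(R_1+R_2) = 17×4.7/26.7 = 2.99 V, R_Th = R_1‖R_2 = 3.87 kΩ.
Base-emitter loop: V_Th = I_B·R_Th + V_BE + (β+1)I_B·R_E, so I_B = (2.99 − 0.7) / (3.87 + 76×0.18) = 0.131 mA.
I_C = β·I_B = 75×0.131 = 9.8 mA, and I_E = (β+1)I_B = 9.93 mA.
V_CE = V_CC − I_C·R_C − I_E·R_E = 17 − 9.8×1.5 − 9.93×0.18 = 0.52 V.
V_CE = 0.52 V > 0.2 V confirms active-region operation.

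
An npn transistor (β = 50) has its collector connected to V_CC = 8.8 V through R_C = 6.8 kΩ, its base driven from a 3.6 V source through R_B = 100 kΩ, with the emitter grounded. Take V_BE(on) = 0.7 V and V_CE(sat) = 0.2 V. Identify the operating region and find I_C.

saturation; I_C ≈ 1.3 mA

Assume active: I_B = (3.6 − 0.7)/100 = 0.029 mA, giving I_C = β·I_B = 1.45 mA.
But then V_CE = 8.8 − 1.45×6.8 = -1.06 V < V_CE(sat) = 0.2 V — impossible in the active region.
So the transistor is saturated. With V_CE = 0.2 V, I_C = (V_CC − 0.2)/R_C = 8.6/6.8 = 1.26 mA.
Check: β·I_B = 1.45 mA > I_C = 1.26 mA, confirming saturation.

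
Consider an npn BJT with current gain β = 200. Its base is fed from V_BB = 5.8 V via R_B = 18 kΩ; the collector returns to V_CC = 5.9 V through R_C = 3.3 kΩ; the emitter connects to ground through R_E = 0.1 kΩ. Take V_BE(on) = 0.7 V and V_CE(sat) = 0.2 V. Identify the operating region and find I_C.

Assume active: I_B = (5.8 − 0.7)/(18 + 201×0.1) = 0.134 mA, I_C = β·I_B = 26.8 mA.
Then V_CE = 5.9 − 26.8×3.3 − 26.9×0.1 = -85.1 V < 0.2 V — the active assumption fails.
Re-solve with V_CE = 0.2 V. KCL at the emitter: V_E/R_E = (V_BB−0.7−V_E)/R_B + (V_CC−0.2−V_E)/R_C, giving V_E = 0.194 V.
I_C = (V_CC − 0.2 − V_E)/R_C = (5.7 − 0.194)/3.3 = 1.67 mA.
Check: I_B = (5.1 − 0.194)/18 = 0.273 mA, and β·I_B = 54.5 mA > I_C, confirming saturation.

saturation; I_C ≈ 1.7 mA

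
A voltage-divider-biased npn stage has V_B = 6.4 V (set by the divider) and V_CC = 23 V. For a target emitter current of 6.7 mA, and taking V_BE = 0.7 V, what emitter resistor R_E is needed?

R_E ≈ 0.85 kΩ

V_E = V_B − V_BE = 6.4 − 0.7 = 5.7 V.
R_E = V_E / I_E = 5.7 / 6.7 = 0.851 kΩ.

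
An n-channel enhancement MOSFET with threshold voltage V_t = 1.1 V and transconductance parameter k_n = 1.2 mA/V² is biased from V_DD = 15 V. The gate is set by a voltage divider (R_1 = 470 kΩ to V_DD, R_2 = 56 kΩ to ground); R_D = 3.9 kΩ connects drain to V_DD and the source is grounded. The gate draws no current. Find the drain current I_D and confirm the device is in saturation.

V_G = V_DD·R_2/(R_1+R_2) = 15×56/526 = 1.6 V. With the source grounded, V_GS = V_G = 1.6 V.
Assume saturation: I_D = (k_n/2)(V_GS − V_t)² = (1.2/2)×(1.6 − 1.1)² = 0.6×0.497² = 0.148 mA.
V_DS = V_DD − I_D·R_D = 15 − 0.148×3.9 = 14.4 V.
Saturation requires V_DS ≥ V_GS − V_t = 0.497 V; 14.4 ≥ 0.497 ✓.

I_D ≈ 0.15 mA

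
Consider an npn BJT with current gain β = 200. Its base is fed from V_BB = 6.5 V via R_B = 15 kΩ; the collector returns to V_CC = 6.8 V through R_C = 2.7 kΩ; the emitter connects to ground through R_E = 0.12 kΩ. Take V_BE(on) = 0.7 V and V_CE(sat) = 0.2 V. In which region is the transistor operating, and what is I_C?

saturation; I_C ≈ 2.3 mA

Assume active: I_B = (6.5 − 0.7)/(15 + 201×0.12) = 0.148 mA, I_C = β·I_B = 29.7 mA.
Then V_CE = 6.8 − 29.7×2.7 − 29.8×0.12 = -76.8 V < 0.2 V — the active assumption fails.
Re-solve with V_CE = 0.2 V. KCL at the emitter: V_E/R_E = (V_BB−0.7−V_E)/R_B + (V_CC−0.2−V_E)/R_C, giving V_E = 0.323 V.
I_C = (V_CC − 0.2 − V_E)/R_C = (6.6 − 0.323)/2.7 = 2.32 mA.
Check: I_B = (5.8 − 0.323)/15 = 0.365 mA, and β·I_B = 73 mA > I_C, confirming saturation.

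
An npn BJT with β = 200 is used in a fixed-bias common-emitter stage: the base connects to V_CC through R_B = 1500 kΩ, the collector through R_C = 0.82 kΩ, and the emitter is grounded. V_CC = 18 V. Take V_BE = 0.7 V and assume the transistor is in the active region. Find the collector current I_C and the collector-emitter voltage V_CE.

I_C ≈ 2.3 mA, V_CE ≈ 16 V

Base loop: V_CC = I_B·R_B + V_BE, so I_B = (18 − 0.7)/1500 kΩ = 0.0115 mA.
In the active region I_C = β·I_B = 200 × 0.0115 = 2.31 mA.
Collector loop: V_CE = V_CC − I_C·R_C = 18 − 2.31×0.82 = 16.1 V.
Since V_CE = 16.1 V > V_CE(sat) ≈ 0.2 V, the transistor is in the active region as assumed.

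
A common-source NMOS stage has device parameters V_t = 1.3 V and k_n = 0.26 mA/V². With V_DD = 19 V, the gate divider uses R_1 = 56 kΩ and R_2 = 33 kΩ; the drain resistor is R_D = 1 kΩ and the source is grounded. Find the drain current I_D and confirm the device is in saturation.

V_G = V_DD·R_2/(R_1+R_2) = 19×33/89 = 7.04 V. With the source grounded, V_GS = V_G = 7.04 V.
Assume saturation: I_D = (k_n/2)(V_GS − V_t)² = (0.26/2)×(7.04 − 1.3)² = 0.13×5.74² = 4.29 mA.
V_DS = V_DD − I_D·R_D = 19 − 4.29×1 = 14.7 V.
Saturation requires V_DS ≥ V_GS − V_t = 5.74 V; 14.7 ≥ 5.74 ✓.

I_D ≈ 4.3 mA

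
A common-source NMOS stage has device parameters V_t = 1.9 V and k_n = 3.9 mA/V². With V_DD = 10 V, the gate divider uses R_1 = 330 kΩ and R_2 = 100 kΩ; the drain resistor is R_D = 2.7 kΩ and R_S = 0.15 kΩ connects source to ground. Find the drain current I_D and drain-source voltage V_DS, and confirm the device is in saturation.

V_G = V_DD·R_2/(R_1+R_2) = 10×100/430 = 2.33 V.
Assume saturation: I_D = (k_n/2)(V_GS − V_t)² with V_GS = V_G − I_D·R_S = 2.33 − 0.15·I_D.
Substituting gives 0.0439·I_D² − 1.25·I_D + 0.353 = 0, with roots I_D = 0.286 or 28.2 mA.
The root I_D = 28.2 mA gives V_GS = -1.9 V ≤ V_t, so take I_D = 0.286 mA.
Then V_GS = 2.28 V and V_DS = V_DD − I_D(R_D+R_S) = 10 − 0.286×2.85 = 9.19 V.
Saturation requires V_DS ≥ V_GS − V_t = 0.383 V; 9.19 ≥ 0.383 ✓.

I_D ≈ 0.29 mA, V_DS ≈ 9.2 V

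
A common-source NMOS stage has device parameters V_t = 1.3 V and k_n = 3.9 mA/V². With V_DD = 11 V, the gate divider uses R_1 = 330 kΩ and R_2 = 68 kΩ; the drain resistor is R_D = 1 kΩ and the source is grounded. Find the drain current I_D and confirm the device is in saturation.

V_G = V_DD·R_2/(R_1+R_2) = 11×68/398 = 1.88 V. With the source grounded, V_GS = V_G = 1.88 V.
Assume saturation: I_D = (k_n/2)(V_GS − V_t)² = (3.9/2)×(1.88 − 1.3)² = 1.95×0.579² = 0.655 mA.
V_DS = V_DD − I_D·R_D = 11 − 0.655×1 = 10.3 V.
Saturation requires V_DS ≥ V_GS − V_t = 0.579 V; 10.3 ≥ 0.579 ✓.

I_D ≈ 0.65 mA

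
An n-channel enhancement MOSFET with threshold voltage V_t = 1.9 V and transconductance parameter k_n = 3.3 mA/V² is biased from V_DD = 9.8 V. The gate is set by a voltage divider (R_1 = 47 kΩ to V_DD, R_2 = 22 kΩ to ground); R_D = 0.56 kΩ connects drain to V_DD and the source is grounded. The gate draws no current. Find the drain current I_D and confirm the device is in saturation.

V_G = V_DD·R_2/(R_1+R_2) = 9.8×22/69 = 3.12 V. With the source grounded, V_GS = V_G = 3.12 V.
Assume saturation: I_D = (k_n/2)(V_GS − V_t)² = (3.3/2)×(3.12 − 1.9)² = 1.65×1.22² = 2.47 mA.
V_DS = V_DD − I_D·R_D = 9.8 − 2.47×0.56 = 8.41 V.
Saturation requires V_DS ≥ V_GS − V_t = 1.22 V; 8.41 ≥ 1.22 ✓.

I_D ≈ 2.5 mA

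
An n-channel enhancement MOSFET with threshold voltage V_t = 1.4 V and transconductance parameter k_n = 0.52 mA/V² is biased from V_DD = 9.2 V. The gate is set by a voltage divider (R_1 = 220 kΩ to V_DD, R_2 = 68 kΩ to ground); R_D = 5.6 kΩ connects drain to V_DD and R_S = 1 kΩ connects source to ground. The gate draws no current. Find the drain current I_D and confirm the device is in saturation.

V_G = V_DD·R_2/(R_1+R_2) = 9.2×68/288 = 2.17 V.
Assume saturation: I_D = (k_n/2)(V_GS − V_t)² with V_GS = V_G − I_D·R_S = 2.17 − 1·I_D.
Substituting gives 0.26·I_D² − 1.4·I_D + 0.155 = 0, with roots I_D = 0.113 or 5.28 mA.
The root I_D = 5.28 mA gives V_GS = -3.11 V ≤ V_t, so take I_D = 0.113 mA.
Then V_GS = 2.06 V and V_DS = V_DD − I_D(R_D+R_S) = 9.2 − 0.113×6.6 = 8.45 V.
Saturation requires V_DS ≥ V_GS − V_t = 0.659 V; 8.45 ≥ 0.659 ✓.

I_D ≈ 0.11 mA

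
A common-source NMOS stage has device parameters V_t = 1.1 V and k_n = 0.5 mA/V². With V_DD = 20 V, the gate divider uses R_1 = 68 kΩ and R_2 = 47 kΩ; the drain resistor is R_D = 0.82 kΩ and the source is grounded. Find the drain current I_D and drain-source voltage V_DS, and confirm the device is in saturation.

I_D ≈ 13 mA, V_DS ≈ 9.7 V

V_G = V_DD·R_2/(R_1+R_2) = 20×47/115 = 8.17 V. With the source grounded, V_GS = V_G = 8.17 V.
Assume saturation: I_D = (k_n/2)(V_GS − V_t)² = (0.5/2)×(8.17 − 1.1)² = 0.25×7.07² = 12.5 mA.
V_DS = V_DD − I_D·R_D = 20 − 12.5×0.82 = 9.74 V.
Saturation requires V_DS ≥ V_GS − V_t = 7.07 V; 9.74 ≥ 7.07 ✓.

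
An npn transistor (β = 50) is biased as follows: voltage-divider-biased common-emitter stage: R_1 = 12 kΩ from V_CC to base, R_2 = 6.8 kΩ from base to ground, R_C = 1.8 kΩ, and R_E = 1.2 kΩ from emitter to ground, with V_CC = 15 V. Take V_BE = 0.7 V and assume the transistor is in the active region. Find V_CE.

V_CE ≈ 4.1 V

Thevenize the base divider: V_Th = V_CC·R_2/(R_1+R_2) = 15×6.8/18.8 = 5.43 V, R_Th = R_1‖R_2 = 4.34 kΩ.
Base-emitter loop: V_Th = I_B·R_Th + V_BE + (β+1)I_B·R_E, so I_B = (5.43 − 0.7) / (4.34 + 51×1.2) = 0.0721 mA.
I_C = β·I_B = 50×0.0721 = 3.61 mA, and I_E = (β+1)I_B = 3.68 mA.
V_CE = V_CC − I_C·R_C − I_E·R_E = 15 − 3.61×1.8 − 3.68×1.2 = 4.1 V.
V_CE = 4.1 V > 0.2 V confirms active-region operation.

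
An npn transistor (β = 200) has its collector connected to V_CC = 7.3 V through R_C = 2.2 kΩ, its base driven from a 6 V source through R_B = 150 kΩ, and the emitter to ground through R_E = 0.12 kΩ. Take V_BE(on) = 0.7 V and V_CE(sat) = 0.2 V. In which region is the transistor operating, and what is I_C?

saturation; I_C ≈ 3.1 mA

Assume active: I_B = (6 − 0.7)/(150 + 201×0.12) = 0.0304 mA, I_C = β·I_B = 6.09 mA.
Then V_CE = 7.3 − 6.09×2.2 − 6.12×0.12 = -6.83 V < 0.2 V — the active assumption fails.
Re-solve with V_CE = 0.2 V. KCL at the emitter: V_E/R_E = (V_BB−0.7−V_E)/R_B + (V_CC−0.2−V_E)/R_C, giving V_E = 0.371 V.
I_C = (V_CC − 0.2 − V_E)/R_C = (7.1 − 0.371)/2.2 = 3.06 mA.
Check: I_B = (5.3 − 0.371)/150 = 0.0329 mA, and β·I_B = 6.57 mA > I_C, confirming saturation.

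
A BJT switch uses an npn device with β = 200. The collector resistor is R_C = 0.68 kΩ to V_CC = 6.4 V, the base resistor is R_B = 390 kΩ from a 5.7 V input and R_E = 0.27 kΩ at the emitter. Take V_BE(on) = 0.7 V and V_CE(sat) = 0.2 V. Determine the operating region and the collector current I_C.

Assume active. Base-emitter loop: I_B = (V_BB − V_BE)/(R_B + (β+1)R_E) = (5.7 − 0.7)/(390 + 201×0.27) = 0.0113 mA.
I_C = β·I_B = 200×0.0113 = 2.25 mA.
V_CE = V_CC − I_C·R_C − I_E·R_E = 6.4 − 2.25×0.68 − 2.26×0.27 = 4.26 V > V_CE(sat), so the active-region assumption holds.

active; I_C ≈ 2.3 mA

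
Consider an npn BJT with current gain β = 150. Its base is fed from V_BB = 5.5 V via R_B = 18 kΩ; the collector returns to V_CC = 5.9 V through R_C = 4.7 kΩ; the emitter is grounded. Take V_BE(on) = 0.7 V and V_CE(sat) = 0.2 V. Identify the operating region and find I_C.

Assume active: I_B = (5.5 − 0.7)/18 = 0.267 mA, giving I_C = β·I_B = 40 mA.
But then V_CE = 5.9 − 40×4.7 = -182 V < V_CE(sat) = 0.2 V — impossible in the active region.
So the transistor is saturated. With V_CE = 0.2 V, I_C = (V_CC − 0.2)/R_C = 5.7/4.7 = 1.21 mA.
Check: β·I_B = 40 mA > I_C = 1.21 mA, confirming saturation.

saturation; I_C ≈ 1.2 mA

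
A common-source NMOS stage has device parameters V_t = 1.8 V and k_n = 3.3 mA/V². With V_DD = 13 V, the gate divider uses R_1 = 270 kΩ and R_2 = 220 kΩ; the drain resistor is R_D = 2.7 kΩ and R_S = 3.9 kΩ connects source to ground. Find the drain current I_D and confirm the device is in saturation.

I_D ≈ 0.85 mA

V_G = V_DD·R_2/(R_1+R_2) = 13×220/490 = 5.84 V.
Assume saturation: I_D = (k_n/2)(V_GS − V_t)² with V_GS = V_G − I_D·R_S = 5.84 − 3.9·I_D.
Substituting gives 25.1·I_D² − 53·I_D + 26.9 = 0, with roots I_D = 0.851 or 1.26 mA.
The root I_D = 1.26 mA gives V_GS = 0.926 V ≤ V_t, so take I_D = 0.851 mA.
Then V_GS = 2.52 V and V_DS = V_DD − I_D(R_D+R_S) = 13 − 0.851×6.6 = 7.38 V.
Saturation requires V_DS ≥ V_GS − V_t = 0.718 V; 7.38 ≥ 0.718 ✓.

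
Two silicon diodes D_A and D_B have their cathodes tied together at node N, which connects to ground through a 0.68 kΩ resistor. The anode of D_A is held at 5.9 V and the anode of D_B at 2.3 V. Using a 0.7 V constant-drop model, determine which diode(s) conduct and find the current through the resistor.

Only D_A conducts; I_R ≈ 7.6 mA

Assume both conduct. Then node N would need to be at both 5.9−0.7 = 5.2 V and 2.3−0.7 = 1.6 V, which is impossible.
Assume only D_A conducts: V_N = 5.9 − 0.7 = 5.2 V, so I_R = 5.2/0.68 = 7.65 mA.
Check D_B: its anode-to-cathode voltage is 2.3 − 5.2 = -2.9 V < 0.7 V, so it is off. The assumption is consistent.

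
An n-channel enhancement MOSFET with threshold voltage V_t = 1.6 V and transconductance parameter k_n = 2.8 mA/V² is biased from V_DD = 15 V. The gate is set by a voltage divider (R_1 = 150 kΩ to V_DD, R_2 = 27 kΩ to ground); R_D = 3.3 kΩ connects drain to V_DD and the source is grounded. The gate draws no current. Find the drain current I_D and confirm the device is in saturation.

I_D ≈ 0.66 mA

V_G = V_DD·R_2/(R_1+R_2) = 15×27/177 = 2.29 V. With the source grounded, V_GS = V_G = 2.29 V.
Assume saturation: I_D = (k_n/2)(V_GS − V_t)² = (2.8/2)×(2.29 − 1.6)² = 1.4×0.688² = 0.663 mA.
V_DS = V_DD − I_D·R_D = 15 − 0.663×3.3 = 12.8 V.
Saturation requires V_DS ≥ V_GS − V_t = 0.688 V; 12.8 ≥ 0.688 ✓.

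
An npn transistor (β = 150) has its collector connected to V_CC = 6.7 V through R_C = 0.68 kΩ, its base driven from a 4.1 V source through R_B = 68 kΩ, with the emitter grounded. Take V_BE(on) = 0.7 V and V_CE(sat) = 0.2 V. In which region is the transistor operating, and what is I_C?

Assume active. Base-emitter loop: I_B = (V_BB − V_BE)/R_B = (4.1 − 0.7)/68 = 0.05 mA.
I_C = β·I_B = 150×0.05 = 7.5 mA.
V_CE = V_CC − I_C·R_C = 6.7 − 7.5×0.68 = 1.6 V > V_CE(sat), so the active-region assumption holds.

active; I_C ≈ 7.5 mA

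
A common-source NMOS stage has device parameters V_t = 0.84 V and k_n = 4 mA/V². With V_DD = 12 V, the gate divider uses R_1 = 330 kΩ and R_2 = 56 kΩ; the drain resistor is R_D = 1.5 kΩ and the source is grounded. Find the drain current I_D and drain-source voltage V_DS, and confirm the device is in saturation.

I_D ≈ 1.6 mA, V_DS ≈ 9.6 V

V_G = V_DD·R_2/(R_1+R_2) = 12×56/386 = 1.74 V. With the source grounded, V_GS = V_G = 1.74 V.
Assume saturation: I_D = (k_n/2)(V_GS − V_t)² = (4/2)×(1.74 − 0.84)² = 2×0.901² = 1.62 mA.
V_DS = V_DD − I_D·R_D = 12 − 1.62×1.5 = 9.56 V.
Saturation requires V_DS ≥ V_GS − V_t = 0.901 V; 9.56 ≥ 0.901 ✓.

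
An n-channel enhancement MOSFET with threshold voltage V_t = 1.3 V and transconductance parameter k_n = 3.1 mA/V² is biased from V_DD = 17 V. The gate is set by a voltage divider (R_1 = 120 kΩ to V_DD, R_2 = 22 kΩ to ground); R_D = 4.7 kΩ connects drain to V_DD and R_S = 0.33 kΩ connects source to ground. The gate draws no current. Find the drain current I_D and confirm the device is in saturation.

V_G = V_DD·R_2/(R_1+R_2) = 17×22/142 = 2.63 V.
Assume saturation: I_D = (k_n/2)(V_GS − V_t)² with V_GS = V_G − I_D·R_S = 2.63 − 0.33·I_D.
Substituting gives 0.169·I_D² − 2.36·I_D + 2.76 = 0, with roots I_D = 1.28 or 12.7 mA.
The root I_D = 12.7 mA gives V_GS = -1.57 V ≤ V_t, so take I_D = 1.28 mA.
Then V_GS = 2.21 V and V_DS = V_DD − I_D(R_D+R_S) = 17 − 1.28×5.03 = 10.5 V.
Saturation requires V_DS ≥ V_GS − V_t = 0.91 V; 10.5 ≥ 0.91 ✓.

I_D ≈ 1.3 mA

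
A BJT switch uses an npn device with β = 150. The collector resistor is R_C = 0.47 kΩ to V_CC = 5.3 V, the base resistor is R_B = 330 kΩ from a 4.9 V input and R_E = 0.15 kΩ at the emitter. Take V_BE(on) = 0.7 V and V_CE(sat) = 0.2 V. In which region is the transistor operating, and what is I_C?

active; I_C ≈ 1.8 mA

Assume active. Base-emitter loop: I_B = (V_BB − V_BE)/(R_B + (β+1)R_E) = (4.9 − 0.7)/(330 + 151×0.15) = 0.0119 mA.
I_C = β·I_B = 150×0.0119 = 1.79 mA.
V_CE = V_CC − I_C·R_C − I_E·R_E = 5.3 − 1.79×0.47 − 1.8×0.15 = 4.19 V > V_CE(sat), so the active-region assumption holds.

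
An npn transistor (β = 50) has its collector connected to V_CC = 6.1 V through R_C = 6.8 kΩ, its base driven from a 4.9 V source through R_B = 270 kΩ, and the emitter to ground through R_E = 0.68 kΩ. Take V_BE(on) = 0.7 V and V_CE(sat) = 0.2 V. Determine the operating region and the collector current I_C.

Assume active. Base-emitter loop: I_B = (V_BB − V_BE)/(R_B + (β+1)R_E) = (4.9 − 0.7)/(270 + 51×0.68) = 0.0138 mA.
I_C = β·I_B = 50×0.0138 = 0.689 mA.
V_CE = V_CC − I_C·R_C − I_E·R_E = 6.1 − 0.689×6.8 − 0.703×0.68 = 0.935 V > V_CE(sat), so the active-region assumption holds.

active; I_C ≈ 0.69 mA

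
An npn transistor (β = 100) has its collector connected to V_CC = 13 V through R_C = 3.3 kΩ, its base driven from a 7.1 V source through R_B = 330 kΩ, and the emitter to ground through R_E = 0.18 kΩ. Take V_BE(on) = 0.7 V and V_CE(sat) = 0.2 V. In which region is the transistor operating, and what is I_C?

Assume active. Base-emitter loop: I_B = (V_BB − V_BE)/(R_B + (β+1)R_E) = (7.1 − 0.7)/(330 + 101×0.18) = 0.0184 mA.
I_C = β·I_B = 100×0.0184 = 1.84 mA.
V_CE = V_CC − I_C·R_C − I_E·R_E = 13 − 1.84×3.3 − 1.86×0.18 = 6.6 V > V_CE(sat), so the active-region assumption holds.

active; I_C ≈ 1.8 mA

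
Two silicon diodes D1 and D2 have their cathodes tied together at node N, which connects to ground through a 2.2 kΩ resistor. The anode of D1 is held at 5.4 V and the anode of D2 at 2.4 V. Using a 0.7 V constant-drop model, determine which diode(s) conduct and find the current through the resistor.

Only D1 conducts; I_R ≈ 2.1 mA

Assume both conduct. Then node N would need to be at both 5.4−0.7 = 4.7 V and 2.4−0.7 = 1.7 V, which is impossible.
Assume only D1 conducts: V_N = 5.4 − 0.7 = 4.7 V, so I_R = 4.7/2.2 = 2.14 mA.
Check D2: its anode-to-cathode voltage is 2.4 − 4.7 = -2.3 V < 0.7 V, so it is off. The assumption is consistent.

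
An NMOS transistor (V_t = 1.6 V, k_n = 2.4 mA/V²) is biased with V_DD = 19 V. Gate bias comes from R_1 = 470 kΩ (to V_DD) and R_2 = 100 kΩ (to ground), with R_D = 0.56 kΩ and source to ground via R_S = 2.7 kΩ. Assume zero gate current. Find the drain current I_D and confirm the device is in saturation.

I_D ≈ 0.42 mA

V_G = V_DD·R_2/(R_1+R_2) = 19×100/570 = 3.33 V.
Assume saturation: I_D = (k_n/2)(V_GS − V_t)² with V_GS = V_G − I_D·R_S = 3.33 − 2.7·I_D.
Substituting gives 8.75·I_D² − 12.2·I_D + 3.61 = 0, with roots I_D = 0.422 or 0.976 mA.
The root I_D = 0.976 mA gives V_GS = 0.698 V ≤ V_t, so take I_D = 0.422 mA.
Then V_GS = 2.19 V and V_DS = V_DD − I_D(R_D+R_S) = 19 − 0.422×3.26 = 17.6 V.
Saturation requires V_DS ≥ V_GS − V_t = 0.593 V; 17.6 ≥ 0.593 ✓.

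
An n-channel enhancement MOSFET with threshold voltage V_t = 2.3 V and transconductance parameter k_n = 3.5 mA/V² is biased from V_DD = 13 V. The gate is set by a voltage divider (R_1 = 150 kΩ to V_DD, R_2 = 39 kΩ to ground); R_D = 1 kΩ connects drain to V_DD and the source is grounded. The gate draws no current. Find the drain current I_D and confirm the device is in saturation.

I_D ≈ 0.26 mA

V_G = V_DD·R_2/(R_1+R_2) = 13×39/189 = 2.68 V. With the source grounded, V_GS = V_G = 2.68 V.
Assume saturation: I_D = (k_n/2)(V_GS − V_t)² = (3.5/2)×(2.68 − 2.3)² = 1.75×0.383² = 0.256 mA.
V_DS = V_DD − I_D·R_D = 13 − 0.256×1 = 12.7 V.
Saturation requires V_DS ≥ V_GS − V_t = 0.383 V; 12.7 ≥ 0.383 ✓.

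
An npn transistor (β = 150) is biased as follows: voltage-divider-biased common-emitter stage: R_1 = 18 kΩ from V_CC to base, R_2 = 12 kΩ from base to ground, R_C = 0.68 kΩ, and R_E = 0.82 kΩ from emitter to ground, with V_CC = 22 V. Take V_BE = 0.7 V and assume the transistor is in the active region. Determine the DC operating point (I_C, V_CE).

Thevenize the base divider: V_Th = V_CC·R_2/(R_1+R_2) = 22×12/30 = 8.8 V, R_Th = R_1‖R_2 = 7.2 kΩ.
Base-emitter loop: V_Th = I_B·R_Th + V_BE + (β+1)I_B·R_E, so I_B = (8.8 − 0.7) / (7.2 + 151×0.82) = 0.0618 mA.
I_C = β·I_B = 150×0.0618 = 9.27 mA, and I_E = (β+1)I_B = 9.34 mA.
V_CE = V_CC − I_C·R_C − I_E·R_E = 22 − 9.27×0.68 − 9.34×0.82 = 8.04 V.
V_CE = 8.04 V > 0.2 V confirms active-region operation.

I_C ≈ 9.3 mA, V_CE ≈ 8 V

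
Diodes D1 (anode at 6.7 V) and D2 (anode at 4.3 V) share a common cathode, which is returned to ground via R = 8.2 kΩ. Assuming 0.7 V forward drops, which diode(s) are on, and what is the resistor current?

Assume both conduct. Then node N would need to be at both 6.7−0.7 = 6 V and 4.3−0.7 = 3.6 V, which is impossible.
Assume only D1 conducts: V_N = 6.7 − 0.7 = 6 V, so I_R = 6/8.2 = 0.732 mA.
Check D2: its anode-to-cathode voltage is 4.3 − 6 = -1.7 V < 0.7 V, so it is off. The assumption is consistent.

Only D1 conducts; I_R ≈ 0.73 mA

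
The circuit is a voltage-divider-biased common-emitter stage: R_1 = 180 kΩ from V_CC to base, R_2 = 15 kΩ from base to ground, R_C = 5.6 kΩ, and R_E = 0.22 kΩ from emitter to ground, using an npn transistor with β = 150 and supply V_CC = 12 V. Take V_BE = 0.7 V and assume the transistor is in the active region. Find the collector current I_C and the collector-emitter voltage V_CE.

I_C ≈ 0.71 mA, V_CE ≈ 7.9 V

Thevenize the base divider: V_Th = V_CC·R_2/(R_1+R_2) = 12×15/195 = 0.923 V, R_Th = R_1‖R_2 = 13.8 kΩ.
Base-emitter loop: V_Th = I_B·R_Th + V_BE + (β+1)I_B·R_E, so I_B = (0.923 − 0.7) / (13.8 + 151×0.22) = 0.00474 mA.
I_C = β·I_B = 150×0.00474 = 0.711 mA, and I_E = (β+1)I_B = 0.716 mA.
V_CE = V_CC − I_C·R_C − I_E·R_E = 12 − 0.711×5.6 − 0.716×0.22 = 7.86 V.
V_CE = 7.86 V > 0.2 V confirms active-region operation.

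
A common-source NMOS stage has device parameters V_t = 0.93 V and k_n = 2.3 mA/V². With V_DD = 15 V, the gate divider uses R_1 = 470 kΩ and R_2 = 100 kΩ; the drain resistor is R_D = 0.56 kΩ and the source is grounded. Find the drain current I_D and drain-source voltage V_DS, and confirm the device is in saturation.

V_G = V_DD·R_2/(R_1+R_2) = 15×100/570 = 2.63 V. With the source grounded, V_GS = V_G = 2.63 V.
Assume saturation: I_D = (k_n/2)(V_GS − V_t)² = (2.3/2)×(2.63 − 0.93)² = 1.15×1.7² = 3.33 mA.
V_DS = V_DD − I_D·R_D = 15 − 3.33×0.56 = 13.1 V.
Saturation requires V_DS ≥ V_GS − V_t = 1.7 V; 13.1 ≥ 1.7 ✓.

I_D ≈ 3.3 mA, V_DS ≈ 13 V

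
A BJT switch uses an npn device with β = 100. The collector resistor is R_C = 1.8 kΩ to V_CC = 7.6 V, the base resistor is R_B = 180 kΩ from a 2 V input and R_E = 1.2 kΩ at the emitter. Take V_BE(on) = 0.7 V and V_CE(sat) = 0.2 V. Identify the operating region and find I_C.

Assume active. Base-emitter loop: I_B = (V_BB − V_BE)/(R_B + (β+1)R_E) = (2 − 0.7)/(180 + 101×1.2) = 0.00432 mA.
I_C = β·I_B = 100×0.00432 = 0.432 mA.
V_CE = V_CC − I_C·R_C − I_E·R_E = 7.6 − 0.432×1.8 − 0.436×1.2 = 6.3 V > V_CE(sat), so the active-region assumption holds.

active; I_C ≈ 0.43 mA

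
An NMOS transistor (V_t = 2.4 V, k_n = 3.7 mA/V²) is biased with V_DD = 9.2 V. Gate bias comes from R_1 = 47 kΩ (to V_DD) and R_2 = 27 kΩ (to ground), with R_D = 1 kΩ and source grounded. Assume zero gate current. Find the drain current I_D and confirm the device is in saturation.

V_G = V_DD·R_2/(R_1+R_2) = 9.2×27/74 = 3.36 V. With the source grounded, V_GS = V_G = 3.36 V.
Assume saturation: I_D = (k_n/2)(V_GS − V_t)² = (3.7/2)×(3.36 − 2.4)² = 1.85×0.957² = 1.69 mA.
V_DS = V_DD − I_D·R_D = 9.2 − 1.69×1 = 7.51 V.
Saturation requires V_DS ≥ V_GS − V_t = 0.957 V; 7.51 ≥ 0.957 ✓.

I_D ≈ 1.7 mA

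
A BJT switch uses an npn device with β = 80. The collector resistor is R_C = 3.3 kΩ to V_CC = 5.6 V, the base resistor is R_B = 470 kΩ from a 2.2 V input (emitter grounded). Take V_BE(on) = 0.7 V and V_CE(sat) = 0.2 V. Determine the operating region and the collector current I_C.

Assume active. Base-emitter loop: I_B = (V_BB − V_BE)/R_B = (2.2 − 0.7)/470 = 0.00319 mA.
I_C = β·I_B = 80×0.00319 = 0.255 mA.
V_CE = V_CC − I_C·R_C = 5.6 − 0.255×3.3 = 4.76 V > V_CE(sat), so the active-region assumption holds.

active; I_C ≈ 0.26 mA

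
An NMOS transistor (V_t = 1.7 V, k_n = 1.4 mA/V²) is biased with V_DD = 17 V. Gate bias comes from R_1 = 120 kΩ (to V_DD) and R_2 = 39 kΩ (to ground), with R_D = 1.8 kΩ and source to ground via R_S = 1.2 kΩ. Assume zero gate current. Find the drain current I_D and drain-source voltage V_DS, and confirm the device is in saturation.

V_G = V_DD·R_2/(R_1+R_2) = 17×39/159 = 4.17 V.
Assume saturation: I_D = (k_n/2)(V_GS − V_t)² with V_GS = V_G − I_D·R_S = 4.17 − 1.2·I_D.
Substituting gives 1.01·I_D² − 5.15·I_D + 4.27 = 0, with roots I_D = 1.04 or 4.07 mA.
The root I_D = 4.07 mA gives V_GS = -0.71 V ≤ V_t, so take I_D = 1.04 mA.
Then V_GS = 2.92 V and V_DS = V_DD − I_D(R_D+R_S) = 17 − 1.04×3 = 13.9 V.
Saturation requires V_DS ≥ V_GS − V_t = 1.22 V; 13.9 ≥ 1.22 ✓.

I_D ≈ 1 mA, V_DS ≈ 14 V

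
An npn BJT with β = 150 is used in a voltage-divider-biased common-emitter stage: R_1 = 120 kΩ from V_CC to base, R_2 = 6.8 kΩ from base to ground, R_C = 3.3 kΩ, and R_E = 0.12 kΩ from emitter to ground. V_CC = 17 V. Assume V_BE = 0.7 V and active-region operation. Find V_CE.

V_CE ≈ 13 V

Thevenize the base divider: V_Th = V_CC·R_2/(R_1+R_2) = 17×6.8/127 = 0.912 V, R_Th = R_1‖R_2 = 6.44 kΩ.
Base-emitter loop: V_Th = I_B·R_Th + V_BE + (β+1)I_B·R_E, so I_B = (0.912 − 0.7) / (6.44 + 151×0.12) = 0.00862 mA.
I_C = β·I_B = 150×0.00862 = 1.29 mA, and I_E = (β+1)I_B = 1.3 mA.
V_CE = V_CC − I_C·R_C − I_E·R_E = 17 − 1.29×3.3 − 1.3×0.12 = 12.6 V.
V_CE = 12.6 V > 0.2 V confirms active-region operation.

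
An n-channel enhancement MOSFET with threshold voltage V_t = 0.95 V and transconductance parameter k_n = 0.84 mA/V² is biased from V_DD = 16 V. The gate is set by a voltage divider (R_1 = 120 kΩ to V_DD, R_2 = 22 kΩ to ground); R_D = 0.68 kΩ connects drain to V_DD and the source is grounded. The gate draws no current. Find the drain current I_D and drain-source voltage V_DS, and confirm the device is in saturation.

I_D ≈ 0.98 mA, V_DS ≈ 15 V

V_G = V_DD·R_2/(R_1+R_2) = 16×22/142 = 2.48 V. With the source grounded, V_GS = V_G = 2.48 V.
Assume saturation: I_D = (k_n/2)(V_GS − V_t)² = (0.84/2)×(2.48 − 0.95)² = 0.42×1.53² = 0.982 mA.
V_DS = V_DD − I_D·R_D = 16 − 0.982×0.68 = 15.3 V.
Saturation requires V_DS ≥ V_GS − V_t = 1.53 V; 15.3 ≥ 1.53 ✓.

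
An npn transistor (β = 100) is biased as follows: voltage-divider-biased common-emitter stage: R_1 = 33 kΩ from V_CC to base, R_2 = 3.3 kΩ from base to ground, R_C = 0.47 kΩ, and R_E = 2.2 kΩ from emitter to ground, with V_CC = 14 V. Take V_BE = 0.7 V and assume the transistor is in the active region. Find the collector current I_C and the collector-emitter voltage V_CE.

I_C ≈ 0.25 mA, V_CE ≈ 13 V

Thevenize the base divider: V_Th = V_CC·R_2/(R_1+R_2) = 14×3.3/36.3 = 1.27 V, R_Th = R_1‖R_2 = 3 kΩ.
Base-emitter loop: V_Th = I_B·R_Th + V_BE + (β+1)I_B·R_E, so I_B = (1.27 − 0.7) / (3 + 101×2.2) = 0.00254 mA.
I_C = β·I_B = 100×0.00254 = 0.254 mA, and I_E = (β+1)I_B = 0.257 mA.
V_CE = V_CC − I_C·R_C − I_E·R_E = 14 − 0.254×0.47 − 0.257×2.2 = 13.3 V.
V_CE = 13.3 V > 0.2 V confirms active-region operation.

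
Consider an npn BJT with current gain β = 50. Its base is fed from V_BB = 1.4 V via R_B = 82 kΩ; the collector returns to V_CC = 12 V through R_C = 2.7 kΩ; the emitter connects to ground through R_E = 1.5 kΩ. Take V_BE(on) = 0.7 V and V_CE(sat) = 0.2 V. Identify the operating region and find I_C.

Assume active. Base-emitter loop: I_B = (V_BB − V_BE)/(R_B + (β+1)R_E) = (1.4 − 0.7)/(82 + 51×1.5) = 0.00442 mA.
I_C = β·I_B = 50×0.00442 = 0.221 mA.
V_CE = V_CC − I_C·R_C − I_E·R_E = 12 − 0.221×2.7 − 0.225×1.5 = 11.1 V > V_CE(sat), so the active-region assumption holds.

active; I_C ≈ 0.22 mA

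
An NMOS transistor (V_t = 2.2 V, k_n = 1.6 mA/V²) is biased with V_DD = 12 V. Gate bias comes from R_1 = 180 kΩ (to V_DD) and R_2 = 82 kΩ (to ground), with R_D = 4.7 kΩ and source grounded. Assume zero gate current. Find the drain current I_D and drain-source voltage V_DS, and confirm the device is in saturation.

I_D ≈ 1.9 mA, V_DS ≈ 2.9 V

V_G = V_DD·R_2/(R_1+R_2) = 12×82/262 = 3.76 V. With the source grounded, V_GS = V_G = 3.76 V.
Assume saturation: I_D = (k_n/2)(V_GS − V_t)² = (1.6/2)×(3.76 − 2.2)² = 0.8×1.56² = 1.94 mA.
V_DS = V_DD − I_D·R_D = 12 − 1.94×4.7 = 2.9 V.
Saturation requires V_DS ≥ V_GS − V_t = 1.56 V; 2.9 ≥ 1.56 ✓.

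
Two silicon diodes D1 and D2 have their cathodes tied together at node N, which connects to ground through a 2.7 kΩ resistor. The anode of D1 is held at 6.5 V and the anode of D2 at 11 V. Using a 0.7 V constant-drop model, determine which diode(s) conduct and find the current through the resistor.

Assume both conduct. Then node N would need to be at both 6.5−0.7 = 5.8 V and 11−0.7 = 10.3 V, which is impossible.
Assume only D2 conducts: V_N = 11 − 0.7 = 10.3 V, so I_R = 10.3/2.7 = 3.81 mA.
Check D1: its anode-to-cathode voltage is 6.5 − 10.3 = -3.8 V < 0.7 V, so it is off. The assumption is consistent.

Only D2 conducts; I_R ≈ 3.8 mA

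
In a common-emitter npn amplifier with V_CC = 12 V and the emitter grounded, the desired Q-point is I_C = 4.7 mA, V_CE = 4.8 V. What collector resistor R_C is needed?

R_C ≈ 1.5 kΩ

Collector loop: V_CC = I_C·R_C + V_CE.
R_C = (V_CC − V_CE)/I_C = (12 − 4.8)/4.7 = 1.53 kΩ.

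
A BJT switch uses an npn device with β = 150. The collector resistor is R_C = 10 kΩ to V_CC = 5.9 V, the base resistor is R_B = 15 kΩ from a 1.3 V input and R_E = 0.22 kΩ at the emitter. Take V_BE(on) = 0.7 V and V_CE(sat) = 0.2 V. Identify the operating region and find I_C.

saturation; I_C ≈ 0.56 mA

Assume active: I_B = (1.3 − 0.7)/(15 + 151×0.22) = 0.0124 mA, I_C = β·I_B = 1.87 mA.
Then V_CE = 5.9 − 1.87×10 − 1.88×0.22 = -13.2 V < 0.2 V — the active assumption fails.
Re-solve with V_CE = 0.2 V. KCL at the emitter: V_E/R_E = (V_BB−0.7−V_E)/R_B + (V_CC−0.2−V_E)/R_C, giving V_E = 0.129 V.
I_C = (V_CC − 0.2 − V_E)/R_C = (5.7 − 0.129)/10 = 0.557 mA.
Check: I_B = (0.6 − 0.129)/15 = 0.0314 mA, and β·I_B = 4.71 mA > I_C, confirming saturation.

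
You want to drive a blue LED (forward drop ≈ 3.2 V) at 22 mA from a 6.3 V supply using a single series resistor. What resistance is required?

The resistor drops V_S − V_D = 6.3 − 3.2 = 3.1 V at 22 mA.
R = 3.1 V / 22 mA = 0.141 kΩ.

R ≈ 0.14 kΩ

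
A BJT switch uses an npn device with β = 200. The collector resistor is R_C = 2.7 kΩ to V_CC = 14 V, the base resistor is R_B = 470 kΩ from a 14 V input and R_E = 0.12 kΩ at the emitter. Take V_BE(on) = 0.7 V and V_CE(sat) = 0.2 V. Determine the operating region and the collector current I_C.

saturation; I_C ≈ 4.9 mA

Assume active: I_B = (14 − 0.7)/(470 + 201×0.12) = 0.0269 mA, I_C = β·I_B = 5.38 mA.
Then V_CE = 14 − 5.38×2.7 − 5.41×0.12 = -1.18 V < 0.2 V — the active assumption fails.
Re-solve with V_CE = 0.2 V. KCL at the emitter: V_E/R_E = (V_BB−0.7−V_E)/R_B + (V_CC−0.2−V_E)/R_C, giving V_E = 0.59 V.
I_C = (V_CC − 0.2 − V_E)/R_C = (13.8 − 0.59)/2.7 = 4.89 mA.
Check: I_B = (13.3 − 0.59)/470 = 0.027 mA, and β·I_B = 5.41 mA > I_C, confirming saturation.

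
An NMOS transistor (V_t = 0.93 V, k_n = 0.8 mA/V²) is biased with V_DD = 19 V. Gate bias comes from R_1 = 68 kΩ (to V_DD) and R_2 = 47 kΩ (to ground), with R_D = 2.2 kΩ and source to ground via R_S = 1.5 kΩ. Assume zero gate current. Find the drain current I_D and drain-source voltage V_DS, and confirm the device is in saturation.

I_D ≈ 2.8 mA, V_DS ≈ 8.7 V

V_G = V_DD·R_2/(R_1+R_2) = 19×47/115 = 7.77 V.
Assume saturation: I_D = (k_n/2)(V_GS − V_t)² with V_GS = V_G − I_D·R_S = 7.77 − 1.5·I_D.
Substituting gives 0.9·I_D² − 9.2·I_D + 18.7 = 0, with roots I_D = 2.79 or 7.43 mA.
The root I_D = 7.43 mA gives V_GS = -3.38 V ≤ V_t, so take I_D = 2.79 mA.
Then V_GS = 3.57 V and V_DS = V_DD − I_D(R_D+R_S) = 19 − 2.79×3.7 = 8.66 V.
Saturation requires V_DS ≥ V_GS − V_t = 2.64 V; 8.66 ≥ 2.64 ✓.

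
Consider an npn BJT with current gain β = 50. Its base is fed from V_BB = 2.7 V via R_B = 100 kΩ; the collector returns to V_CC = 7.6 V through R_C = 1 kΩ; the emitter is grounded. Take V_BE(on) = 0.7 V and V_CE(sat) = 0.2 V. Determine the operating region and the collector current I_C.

Assume active. Base-emitter loop: I_B = (V_BB − V_BE)/R_B = (2.7 − 0.7)/100 = 0.02 mA.
I_C = β·I_B = 50×0.02 = 1 mA.
V_CE = V_CC − I_C·R_C = 7.6 − 1×1 = 6.6 V > V_CE(sat), so the active-region assumption holds.

active; I_C ≈ 1 mA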